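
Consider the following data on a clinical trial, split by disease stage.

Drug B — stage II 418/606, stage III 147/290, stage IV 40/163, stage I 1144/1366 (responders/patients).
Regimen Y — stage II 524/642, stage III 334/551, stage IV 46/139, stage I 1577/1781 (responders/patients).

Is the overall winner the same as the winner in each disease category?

Stage II: Drug B 418/606 = 69.0%, Regimen Y 524/642 = 81.6% → Regimen Y
Stage III: Drug B 147/290 = 50.7%, Regimen Y 334/551 = 60.6% → Regimen Y
Stage IV: Drug B 40/163 = 24.5%, Regimen Y 46/139 = 33.1% → Regimen Y
Stage I: Drug B 1144/1366 = 83.7%, Regimen Y 1577/1781 = 88.5% → Regimen Y
Overall: Drug B 1749/2425 = 72.1%, Regimen Y 2481/3113 = 79.7% → Regimen Y
Regimen Y wins overall and in every disease group — no reversal.

Yes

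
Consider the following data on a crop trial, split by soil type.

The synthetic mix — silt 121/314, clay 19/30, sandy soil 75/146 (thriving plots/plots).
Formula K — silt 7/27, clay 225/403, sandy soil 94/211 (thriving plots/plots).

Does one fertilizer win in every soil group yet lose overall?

Yes

Silt: the synthetic mix 121/314 = 38.5%, Formula K 7/27 = 25.9% → the synthetic mix
Clay: the synthetic mix 19/30 = 63.3%, Formula K 225/403 = 55.8% → the synthetic mix
Sandy soil: the synthetic mix 75/146 = 51.4%, Formula K 94/211 = 44.5% → the synthetic mix
Overall: the synthetic mix 215/490 = 43.9%, Formula K 326/641 = 50.9% → Formula K
The synthetic mix wins each soil group but Formula K wins overall — the comparison reverses. The synthetic mix's plots skew toward silt, which has a lower base rate.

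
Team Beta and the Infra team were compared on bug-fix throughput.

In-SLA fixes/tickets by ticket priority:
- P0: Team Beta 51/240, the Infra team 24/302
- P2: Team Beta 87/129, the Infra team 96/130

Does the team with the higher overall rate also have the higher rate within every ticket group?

No

P0: Team Beta 51/240 = 21.2%, the Infra team 24/302 = 7.9% → Team Beta
P2: Team Beta 87/129 = 67.4%, the Infra team 96/130 = 73.8% → the Infra team
Overall: Team Beta 138/369 = 37.4%, the Infra team 120/432 = 27.8% → Team Beta
Neither sweeps: Team Beta wins 1 of 2 groups, the Infra team wins 1. Team Beta wins overall but not every group — no Simpson reversal.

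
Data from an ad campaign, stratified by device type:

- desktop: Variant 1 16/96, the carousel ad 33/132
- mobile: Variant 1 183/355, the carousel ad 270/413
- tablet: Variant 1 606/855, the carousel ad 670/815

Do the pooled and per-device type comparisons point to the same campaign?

Yes

Desktop: Variant 1 16/96 = 16.7%, the carousel ad 33/132 = 25.0% → the carousel ad
Mobile: Variant 1 183/355 = 51.5%, the carousel ad 270/413 = 65.4% → the carousel ad
Tablet: Variant 1 606/855 = 70.9%, the carousel ad 670/815 = 82.2% → the carousel ad
Overall: Variant 1 805/1306 = 61.6%, the carousel ad 973/1360 = 71.5% → the carousel ad
The carousel ad wins overall and in every device group — no reversal.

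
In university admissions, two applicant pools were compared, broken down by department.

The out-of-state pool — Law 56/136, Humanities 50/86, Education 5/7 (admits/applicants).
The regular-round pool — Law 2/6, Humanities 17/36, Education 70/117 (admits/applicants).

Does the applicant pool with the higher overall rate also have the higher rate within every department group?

Law: the out-of-state pool 56/136 = 41.2%, the regular-round pool 2/6 = 33.3% → the out-of-state pool
Humanities: the out-of-state pool 50/86 = 58.1%, the regular-round pool 17/36 = 47.2% → the out-of-state pool
Education: the out-of-state pool 5/7 = 71.4%, the regular-round pool 70/117 = 59.8% → the out-of-state pool
Overall: the out-of-state pool 111/229 = 48.5%, the regular-round pool 89/159 = 56.0% → the regular-round pool
The out-of-state pool wins each department group but the regular-round pool wins overall — the comparison reverses. The out-of-state pool's applicants skew toward Law, which has a lower base rate.

No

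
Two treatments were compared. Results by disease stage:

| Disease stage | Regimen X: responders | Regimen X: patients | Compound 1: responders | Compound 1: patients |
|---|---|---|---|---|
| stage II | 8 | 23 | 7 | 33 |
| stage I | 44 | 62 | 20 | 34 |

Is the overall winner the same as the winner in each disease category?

Stage II: Regimen X 8/23 = 34.8%, Compound 1 7/33 = 21.2% → Regimen X
Stage I: Regimen X 44/62 = 71.0%, Compound 1 20/34 = 58.8% → Regimen X
Overall: Regimen X 52/85 = 61.2%, Compound 1 27/67 = 40.3% → Regimen X
Regimen X wins overall and in every disease group — no reversal.

Yes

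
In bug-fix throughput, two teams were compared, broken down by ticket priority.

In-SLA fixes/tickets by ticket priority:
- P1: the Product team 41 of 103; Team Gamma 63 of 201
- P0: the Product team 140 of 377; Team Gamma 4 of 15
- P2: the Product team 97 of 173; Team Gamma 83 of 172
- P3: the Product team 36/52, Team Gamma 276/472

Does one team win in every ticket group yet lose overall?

Yes

P1: the Product team 41/103 = 39.8%, Team Gamma 63/201 = 31.3% → the Product team
P0: the Product team 140/377 = 37.1%, Team Gamma 4/15 = 26.7% → the Product team
P2: the Product team 97/173 = 56.1%, Team Gamma 83/172 = 48.3% → the Product team
P3: the Product team 36/52 = 69.2%, Team Gamma 276/472 = 58.5% → the Product team
Overall: the Product team 314/705 = 44.5%, Team Gamma 426/860 = 49.5% → Team Gamma
The Product team wins each ticket group but Team Gamma wins overall — the comparison reverses. The Product team's tickets skew toward P0, which has a lower base rate.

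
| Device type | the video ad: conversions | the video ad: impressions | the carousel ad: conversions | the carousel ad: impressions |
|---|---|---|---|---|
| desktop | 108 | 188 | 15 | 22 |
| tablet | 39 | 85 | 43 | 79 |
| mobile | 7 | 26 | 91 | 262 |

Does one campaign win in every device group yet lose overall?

Yes

Desktop: the video ad 108/188 = 57.4%, the carousel ad 15/22 = 68.2% → the carousel ad
Tablet: the video ad 39/85 = 45.9%, the carousel ad 43/79 = 54.4% → the carousel ad
Mobile: the video ad 7/26 = 26.9%, the carousel ad 91/262 = 34.7% → the carousel ad
Overall: the video ad 154/299 = 51.5%, the carousel ad 149/363 = 41.0% → the video ad
The carousel ad wins each device group but the video ad wins overall — the comparison reverses. The carousel ad's impressions skew toward mobile, which has a lower base rate.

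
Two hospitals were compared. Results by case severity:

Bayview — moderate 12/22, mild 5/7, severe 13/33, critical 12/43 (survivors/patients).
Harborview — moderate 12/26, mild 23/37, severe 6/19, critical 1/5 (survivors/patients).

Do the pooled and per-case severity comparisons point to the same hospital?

Moderate: Bayview 12/22 = 54.5%, Harborview 12/26 = 46.2% → Bayview
Mild: Bayview 5/7 = 71.4%, Harborview 23/37 = 62.2% → Bayview
Severe: Bayview 13/33 = 39.4%, Harborview 6/19 = 31.6% → Bayview
Critical: Bayview 12/43 = 27.9%, Harborview 1/5 = 20.0% → Bayview
Overall: Bayview 42/105 = 40.0%, Harborview 42/87 = 48.3% → Harborview
Bayview wins each case group but Harborview wins overall — the comparison reverses. Bayview's patients skew toward critical, which has a lower base rate.

No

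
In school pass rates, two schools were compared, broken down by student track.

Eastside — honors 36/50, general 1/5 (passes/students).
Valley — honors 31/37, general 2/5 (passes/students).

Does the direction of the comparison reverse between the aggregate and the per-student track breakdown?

No

Honors: Eastside 36/50 = 72.0%, Valley 31/37 = 83.8% → Valley
General: Eastside 1/5 = 20.0%, Valley 2/5 = 40.0% → Valley
Overall: Eastside 37/55 = 67.3%, Valley 33/42 = 78.6% → Valley
Valley wins overall and in every student group — no reversal.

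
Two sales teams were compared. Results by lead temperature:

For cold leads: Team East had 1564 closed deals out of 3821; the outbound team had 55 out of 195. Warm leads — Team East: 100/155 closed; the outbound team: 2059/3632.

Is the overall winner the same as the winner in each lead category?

Cold: Team East 1564/3821 = 40.9%, the outbound team 55/195 = 28.2% → Team East
Warm: Team East 100/155 = 64.5%, the outbound team 2059/3632 = 56.7% → Team East
Overall: Team East 1664/3976 = 41.9%, the outbound team 2114/3827 = 55.2% → the outbound team
Team East wins each lead group but the outbound team wins overall — the comparison reverses. Team East's leads skew toward cold, which has a lower base rate.

No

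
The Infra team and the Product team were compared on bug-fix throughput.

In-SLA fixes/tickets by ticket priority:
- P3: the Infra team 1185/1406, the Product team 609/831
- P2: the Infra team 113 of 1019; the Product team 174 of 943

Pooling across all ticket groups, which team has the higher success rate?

P3: the Infra team 1185/1406 = 84.3%, the Product team 609/831 = 73.3% → the Infra team
P2: the Infra team 113/1019 = 11.1%, the Product team 174/943 = 18.5% → the Product team
Overall: the Infra team 1298/2425 = 53.5%, the Product team 783/1774 = 44.1% → the Infra team
(Neither sweeps every ticket group, but the Infra team has the higher pooled rate.)

the Infra team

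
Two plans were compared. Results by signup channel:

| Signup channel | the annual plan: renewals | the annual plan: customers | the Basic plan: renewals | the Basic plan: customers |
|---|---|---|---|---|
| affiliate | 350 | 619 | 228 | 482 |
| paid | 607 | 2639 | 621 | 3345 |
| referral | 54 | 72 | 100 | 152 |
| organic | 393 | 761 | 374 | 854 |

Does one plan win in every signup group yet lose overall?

No

Affiliate: the annual plan 350/619 = 56.5%, the Basic plan 228/482 = 47.3% → the annual plan
Paid: the annual plan 607/2639 = 23.0%, the Basic plan 621/3345 = 18.6% → the annual plan
Referral: the annual plan 54/72 = 75.0%, the Basic plan 100/152 = 65.8% → the annual plan
Organic: the annual plan 393/761 = 51.6%, the Basic plan 374/854 = 43.8% → the annual plan
Overall: the annual plan 1404/4091 = 34.3%, the Basic plan 1323/4833 = 27.4% → the annual plan
The annual plan wins overall and in every signup group — no reversal.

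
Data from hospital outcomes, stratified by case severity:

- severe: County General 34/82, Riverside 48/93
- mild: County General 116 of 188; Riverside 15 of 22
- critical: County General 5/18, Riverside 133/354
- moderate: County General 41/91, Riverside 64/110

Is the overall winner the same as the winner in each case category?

No

Severe: County General 34/82 = 41.5%, Riverside 48/93 = 51.6% → Riverside
Mild: County General 116/188 = 61.7%, Riverside 15/22 = 68.2% → Riverside
Critical: County General 5/18 = 27.8%, Riverside 133/354 = 37.6% → Riverside
Moderate: County General 41/91 = 45.1%, Riverside 64/110 = 58.2% → Riverside
Overall: County General 196/379 = 51.7%, Riverside 260/579 = 44.9% → County General
Riverside wins each case group but County General wins overall — the comparison reverses. Riverside's patients skew toward critical, which has a lower base rate.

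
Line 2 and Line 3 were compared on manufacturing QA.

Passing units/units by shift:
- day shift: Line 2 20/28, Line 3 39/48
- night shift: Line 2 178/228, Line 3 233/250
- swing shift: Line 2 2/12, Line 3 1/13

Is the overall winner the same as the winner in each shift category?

Day shift: Line 2 20/28 = 71.4%, Line 3 39/48 = 81.2% → Line 3
Night shift: Line 2 178/228 = 78.1%, Line 3 233/250 = 93.2% → Line 3
Swing shift: Line 2 2/12 = 16.7%, Line 3 1/13 = 7.7% → Line 2
Overall: Line 2 200/268 = 74.6%, Line 3 273/311 = 87.8% → Line 3
Neither sweeps: Line 2 wins 1 of 3 groups, Line 3 wins 2. Line 3 wins overall but not every group — no Simpson reversal.

No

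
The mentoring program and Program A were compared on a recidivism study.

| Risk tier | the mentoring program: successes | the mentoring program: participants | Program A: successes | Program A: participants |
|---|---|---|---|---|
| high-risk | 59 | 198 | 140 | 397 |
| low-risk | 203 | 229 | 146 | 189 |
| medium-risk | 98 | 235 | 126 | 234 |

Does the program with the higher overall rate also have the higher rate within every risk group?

High-risk: the mentoring program 59/198 = 29.8%, Program A 140/397 = 35.3% → Program A
Low-risk: the mentoring program 203/229 = 88.6%, Program A 146/189 = 77.2% → the mentoring program
Medium-risk: the mentoring program 98/235 = 41.7%, Program A 126/234 = 53.8% → Program A
Overall: the mentoring program 360/662 = 54.4%, Program A 412/820 = 50.2% → the mentoring program
Neither sweeps: the mentoring program wins 1 of 3 groups, Program A wins 2. The mentoring program wins overall but not every group — no Simpson reversal.

No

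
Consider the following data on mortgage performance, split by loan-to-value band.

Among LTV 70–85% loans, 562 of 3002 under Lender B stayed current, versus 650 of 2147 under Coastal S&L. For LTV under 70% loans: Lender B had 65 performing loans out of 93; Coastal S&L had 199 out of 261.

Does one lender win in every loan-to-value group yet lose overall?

No

LTV 70–85%: Lender B 562/3002 = 18.7%, Coastal S&L 650/2147 = 30.3% → Coastal S&L
LTV under 70%: Lender B 65/93 = 69.9%, Coastal S&L 199/261 = 76.2% → Coastal S&L
Overall: Lender B 627/3095 = 20.3%, Coastal S&L 849/2408 = 35.3% → Coastal S&L
Coastal S&L wins overall and in every loan-to-value group — no reversal.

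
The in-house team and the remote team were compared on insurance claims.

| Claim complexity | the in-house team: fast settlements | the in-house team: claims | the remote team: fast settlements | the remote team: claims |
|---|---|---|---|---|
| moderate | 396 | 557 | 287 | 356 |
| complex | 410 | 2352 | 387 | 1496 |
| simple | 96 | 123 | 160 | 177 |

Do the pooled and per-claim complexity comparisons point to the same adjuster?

Moderate: the in-house team 396/557 = 71.1%, the remote team 287/356 = 80.6% → the remote team
Complex: the in-house team 410/2352 = 17.4%, the remote team 387/1496 = 25.9% → the remote team
Simple: the in-house team 96/123 = 78.0%, the remote team 160/177 = 90.4% → the remote team
Overall: the in-house team 902/3032 = 29.7%, the remote team 834/2029 = 41.1% → the remote team
The remote team wins overall and in every claim group — no reversal.

Yes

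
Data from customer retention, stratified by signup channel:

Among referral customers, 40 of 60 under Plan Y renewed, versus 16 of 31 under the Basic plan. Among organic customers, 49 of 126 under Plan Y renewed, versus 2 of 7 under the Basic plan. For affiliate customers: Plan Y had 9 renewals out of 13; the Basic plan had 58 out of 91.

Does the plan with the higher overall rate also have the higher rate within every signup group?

No

Referral: Plan Y 40/60 = 66.7%, the Basic plan 16/31 = 51.6% → Plan Y
Organic: Plan Y 49/126 = 38.9%, the Basic plan 2/7 = 28.6% → Plan Y
Affiliate: Plan Y 9/13 = 69.2%, the Basic plan 58/91 = 63.7% → Plan Y
Overall: Plan Y 98/199 = 49.2%, the Basic plan 76/129 = 58.9% → the Basic plan
Plan Y wins each signup group but the Basic plan wins overall — the comparison reverses. Plan Y's customers skew toward organic, which has a lower base rate.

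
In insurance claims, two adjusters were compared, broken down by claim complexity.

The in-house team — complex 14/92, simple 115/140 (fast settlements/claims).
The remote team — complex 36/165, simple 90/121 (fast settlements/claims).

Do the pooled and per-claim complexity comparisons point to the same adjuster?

Complex: the in-house team 14/92 = 15.2%, the remote team 36/165 = 21.8% → the remote team
Simple: the in-house team 115/140 = 82.1%, the remote team 90/121 = 74.4% → the in-house team
Overall: the in-house team 129/232 = 55.6%, the remote team 126/286 = 44.1% → the in-house team
Neither sweeps: the in-house team wins 1 of 2 groups, the remote team wins 1. The in-house team wins overall but not every group — no Simpson reversal.

No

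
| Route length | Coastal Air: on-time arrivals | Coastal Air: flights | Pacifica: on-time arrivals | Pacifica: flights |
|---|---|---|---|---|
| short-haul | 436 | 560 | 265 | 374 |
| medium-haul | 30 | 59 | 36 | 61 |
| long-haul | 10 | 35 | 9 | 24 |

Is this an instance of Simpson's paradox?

No

Short-haul: Coastal Air 436/560 = 77.9%, Pacifica 265/374 = 70.9% → Coastal Air
Medium-haul: Coastal Air 30/59 = 50.8%, Pacifica 36/61 = 59.0% → Pacifica
Long-haul: Coastal Air 10/35 = 28.6%, Pacifica 9/24 = 37.5% → Pacifica
Overall: Coastal Air 476/654 = 72.8%, Pacifica 310/459 = 67.5% → Coastal Air
Neither sweeps: Coastal Air wins 1 of 3 groups, Pacifica wins 2. Coastal Air wins overall but not every group — no Simpson reversal.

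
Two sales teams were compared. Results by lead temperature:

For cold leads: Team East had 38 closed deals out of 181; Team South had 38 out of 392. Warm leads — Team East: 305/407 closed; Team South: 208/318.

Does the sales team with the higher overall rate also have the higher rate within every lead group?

Yes

Cold: Team East 38/181 = 21.0%, Team South 38/392 = 9.7% → Team East
Warm: Team East 305/407 = 74.9%, Team South 208/318 = 65.4% → Team East
Overall: Team East 343/588 = 58.3%, Team South 246/710 = 34.6% → Team East
Team East wins overall and in every lead group — no reversal.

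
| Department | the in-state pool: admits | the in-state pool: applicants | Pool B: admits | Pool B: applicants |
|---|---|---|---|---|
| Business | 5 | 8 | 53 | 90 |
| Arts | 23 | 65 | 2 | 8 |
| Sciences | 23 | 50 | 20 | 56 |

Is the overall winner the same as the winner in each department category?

Business: the in-state pool 5/8 = 62.5%, Pool B 53/90 = 58.9% → the in-state pool
Arts: the in-state pool 23/65 = 35.4%, Pool B 2/8 = 25.0% → the in-state pool
Sciences: the in-state pool 23/50 = 46.0%, Pool B 20/56 = 35.7% → the in-state pool
Overall: the in-state pool 51/123 = 41.5%, Pool B 75/154 = 48.7% → Pool B
The in-state pool wins each department group but Pool B wins overall — the comparison reverses. The in-state pool's applicants skew toward Arts, which has a lower base rate.

No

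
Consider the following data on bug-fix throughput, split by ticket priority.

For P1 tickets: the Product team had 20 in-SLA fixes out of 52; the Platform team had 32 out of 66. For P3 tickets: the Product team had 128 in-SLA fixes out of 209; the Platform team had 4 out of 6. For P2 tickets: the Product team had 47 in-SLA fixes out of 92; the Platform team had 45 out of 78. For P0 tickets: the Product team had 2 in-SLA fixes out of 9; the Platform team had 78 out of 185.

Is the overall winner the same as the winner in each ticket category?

No

P1: the Product team 20/52 = 38.5%, the Platform team 32/66 = 48.5% → the Platform team
P3: the Product team 128/209 = 61.2%, the Platform team 4/6 = 66.7% → the Platform team
P2: the Product team 47/92 = 51.1%, the Platform team 45/78 = 57.7% → the Platform team
P0: the Product team 2/9 = 22.2%, the Platform team 78/185 = 42.2% → the Platform team
Overall: the Product team 197/362 = 54.4%, the Platform team 159/335 = 47.5% → the Product team
The Platform team wins each ticket group but the Product team wins overall — the comparison reverses. The Platform team's tickets skew toward P0, which has a lower base rate.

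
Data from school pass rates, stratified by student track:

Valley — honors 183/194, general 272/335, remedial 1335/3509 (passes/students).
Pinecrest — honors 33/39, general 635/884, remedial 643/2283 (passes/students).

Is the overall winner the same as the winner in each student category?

Yes

Honors: Valley 183/194 = 94.3%, Pinecrest 33/39 = 84.6% → Valley
General: Valley 272/335 = 81.2%, Pinecrest 635/884 = 71.8% → Valley
Remedial: Valley 1335/3509 = 38.0%, Pinecrest 643/2283 = 28.2% → Valley
Overall: Valley 1790/4038 = 44.3%, Pinecrest 1311/3206 = 40.9% → Valley
Valley wins overall and in every student group — no reversal.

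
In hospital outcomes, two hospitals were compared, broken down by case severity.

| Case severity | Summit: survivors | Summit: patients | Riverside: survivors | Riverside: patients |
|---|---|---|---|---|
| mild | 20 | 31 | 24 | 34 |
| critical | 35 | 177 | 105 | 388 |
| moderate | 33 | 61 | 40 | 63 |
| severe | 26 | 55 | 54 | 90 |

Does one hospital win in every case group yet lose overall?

Mild: Summit 20/31 = 64.5%, Riverside 24/34 = 70.6% → Riverside
Critical: Summit 35/177 = 19.8%, Riverside 105/388 = 27.1% → Riverside
Moderate: Summit 33/61 = 54.1%, Riverside 40/63 = 63.5% → Riverside
Severe: Summit 26/55 = 47.3%, Riverside 54/90 = 60.0% → Riverside
Overall: Summit 114/324 = 35.2%, Riverside 223/575 = 38.8% → Riverside
Riverside wins overall and in every case group — no reversal.

No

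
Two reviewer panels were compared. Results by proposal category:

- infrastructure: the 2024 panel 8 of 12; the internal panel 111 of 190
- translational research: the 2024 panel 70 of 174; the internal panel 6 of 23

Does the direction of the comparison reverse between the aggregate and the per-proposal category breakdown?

Yes

Infrastructure: the 2024 panel 8/12 = 66.7%, the internal panel 111/190 = 58.4% → the 2024 panel
Translational research: the 2024 panel 70/174 = 40.2%, the internal panel 6/23 = 26.1% → the 2024 panel
Overall: the 2024 panel 78/186 = 41.9%, the internal panel 117/213 = 54.9% → the internal panel
The 2024 panel wins each proposal group but the internal panel wins overall — the comparison reverses. The 2024 panel's proposals skew toward translational research, which has a lower base rate.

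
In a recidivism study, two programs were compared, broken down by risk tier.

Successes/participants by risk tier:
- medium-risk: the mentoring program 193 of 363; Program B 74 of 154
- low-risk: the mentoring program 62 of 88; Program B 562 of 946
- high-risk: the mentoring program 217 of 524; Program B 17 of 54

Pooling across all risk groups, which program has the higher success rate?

Medium-risk: the mentoring program 193/363 = 53.2%, Program B 74/154 = 48.1% → the mentoring program
Low-risk: the mentoring program 62/88 = 70.5%, Program B 562/946 = 59.4% → the mentoring program
High-risk: the mentoring program 217/524 = 41.4%, Program B 17/54 = 31.5% → the mentoring program
Overall: the mentoring program 472/975 = 48.4%, Program B 653/1154 = 56.6% → Program B
(The mentoring program wins every risk group but Program B wins overall — the mentoring program's participants skew toward the low-rate high-risk group.)

Program B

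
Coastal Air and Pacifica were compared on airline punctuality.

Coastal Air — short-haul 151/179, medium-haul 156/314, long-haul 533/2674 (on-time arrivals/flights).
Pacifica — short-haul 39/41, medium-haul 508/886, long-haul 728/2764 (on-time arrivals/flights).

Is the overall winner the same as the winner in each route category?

Short-haul: Coastal Air 151/179 = 84.4%, Pacifica 39/41 = 95.1% → Pacifica
Medium-haul: Coastal Air 156/314 = 49.7%, Pacifica 508/886 = 57.3% → Pacifica
Long-haul: Coastal Air 533/2674 = 19.9%, Pacifica 728/2764 = 26.3% → Pacifica
Overall: Coastal Air 840/3167 = 26.5%, Pacifica 1275/3691 = 34.5% → Pacifica
Pacifica wins overall and in every route group — no reversal.

Yes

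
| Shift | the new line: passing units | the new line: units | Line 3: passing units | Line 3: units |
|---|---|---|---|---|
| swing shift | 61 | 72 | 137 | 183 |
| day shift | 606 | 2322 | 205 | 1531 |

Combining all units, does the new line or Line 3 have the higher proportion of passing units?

Swing shift: the new line 61/72 = 84.7%, Line 3 137/183 = 74.9% → the new line
Day shift: the new line 606/2322 = 26.1%, Line 3 205/1531 = 13.4% → the new line
Overall: the new line 667/2394 = 27.9%, Line 3 342/1714 = 20.0% → the new line

the new line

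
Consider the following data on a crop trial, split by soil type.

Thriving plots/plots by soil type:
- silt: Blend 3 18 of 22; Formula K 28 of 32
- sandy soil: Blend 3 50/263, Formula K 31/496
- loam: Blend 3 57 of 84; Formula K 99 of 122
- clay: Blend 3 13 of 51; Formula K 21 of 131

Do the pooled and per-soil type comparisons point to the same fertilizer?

No

Silt: Blend 3 18/22 = 81.8%, Formula K 28/32 = 87.5% → Formula K
Sandy soil: Blend 3 50/263 = 19.0%, Formula K 31/496 = 6.2% → Blend 3
Loam: Blend 3 57/84 = 67.9%, Formula K 99/122 = 81.1% → Formula K
Clay: Blend 3 13/51 = 25.5%, Formula K 21/131 = 16.0% → Blend 3
Overall: Blend 3 138/420 = 32.9%, Formula K 179/781 = 22.9% → Blend 3
Neither sweeps: Blend 3 wins 2 of 4 groups, Formula K wins 2. Blend 3 wins overall but not every group — no Simpson reversal.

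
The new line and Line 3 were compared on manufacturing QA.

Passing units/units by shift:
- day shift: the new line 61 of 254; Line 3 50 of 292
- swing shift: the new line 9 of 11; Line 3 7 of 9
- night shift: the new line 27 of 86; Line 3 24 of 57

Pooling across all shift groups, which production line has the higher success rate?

Day shift: the new line 61/254 = 24.0%, Line 3 50/292 = 17.1% → the new line
Swing shift: the new line 9/11 = 81.8%, Line 3 7/9 = 77.8% → the new line
Night shift: the new line 27/86 = 31.4%, Line 3 24/57 = 42.1% → Line 3
Overall: the new line 97/351 = 27.6%, Line 3 81/358 = 22.6% → the new line
(Neither sweeps every shift group, but the new line has the higher pooled rate.)

the new line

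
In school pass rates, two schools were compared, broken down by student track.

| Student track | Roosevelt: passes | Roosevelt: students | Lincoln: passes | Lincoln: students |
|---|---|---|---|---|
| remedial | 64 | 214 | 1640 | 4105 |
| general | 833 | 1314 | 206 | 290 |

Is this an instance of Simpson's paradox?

Remedial: Roosevelt 64/214 = 29.9%, Lincoln 1640/4105 = 40.0% → Lincoln
General: Roosevelt 833/1314 = 63.4%, Lincoln 206/290 = 71.0% → Lincoln
Overall: Roosevelt 897/1528 = 58.7%, Lincoln 1846/4395 = 42.0% → Roosevelt
Lincoln wins each student group but Roosevelt wins overall — the comparison reverses. Lincoln's students skew toward remedial, which has a lower base rate.

Yes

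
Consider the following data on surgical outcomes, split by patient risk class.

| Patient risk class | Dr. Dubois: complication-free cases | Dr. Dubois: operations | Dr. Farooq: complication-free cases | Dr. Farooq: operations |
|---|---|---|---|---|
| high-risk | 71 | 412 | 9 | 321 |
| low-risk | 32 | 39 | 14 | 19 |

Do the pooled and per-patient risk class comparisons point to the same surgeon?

High-risk: Dr. Dubois 71/412 = 17.2%, Dr. Farooq 9/321 = 2.8% → Dr. Dubois
Low-risk: Dr. Dubois 32/39 = 82.1%, Dr. Farooq 14/19 = 73.7% → Dr. Dubois
Overall: Dr. Dubois 103/451 = 22.8%, Dr. Farooq 23/340 = 6.8% → Dr. Dubois
Dr. Dubois wins overall and in every patient risk group — no reversal.

Yes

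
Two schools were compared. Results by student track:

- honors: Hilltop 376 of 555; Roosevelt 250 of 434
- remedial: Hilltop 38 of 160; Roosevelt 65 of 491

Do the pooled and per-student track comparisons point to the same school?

Yes

Honors: Hilltop 376/555 = 67.7%, Roosevelt 250/434 = 57.6% → Hilltop
Remedial: Hilltop 38/160 = 23.8%, Roosevelt 65/491 = 13.2% → Hilltop
Overall: Hilltop 414/715 = 57.9%, Roosevelt 315/925 = 34.1% → Hilltop
Hilltop wins overall and in every student group — no reversal.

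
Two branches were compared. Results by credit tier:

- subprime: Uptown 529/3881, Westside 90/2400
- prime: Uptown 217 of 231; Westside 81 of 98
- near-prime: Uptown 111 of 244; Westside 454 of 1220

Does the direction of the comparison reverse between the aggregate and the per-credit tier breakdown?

Subprime: Uptown 529/3881 = 13.6%, Westside 90/2400 = 3.8% → Uptown
Prime: Uptown 217/231 = 93.9%, Westside 81/98 = 82.7% → Uptown
Near-prime: Uptown 111/244 = 45.5%, Westside 454/1220 = 37.2% → Uptown
Overall: Uptown 857/4356 = 19.7%, Westside 625/3718 = 16.8% → Uptown
Uptown wins overall and in every credit group — no reversal.

No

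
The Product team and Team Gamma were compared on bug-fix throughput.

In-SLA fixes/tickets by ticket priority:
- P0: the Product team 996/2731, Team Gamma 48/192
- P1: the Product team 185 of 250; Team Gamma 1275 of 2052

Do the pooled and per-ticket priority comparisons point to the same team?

No

P0: the Product team 996/2731 = 36.5%, Team Gamma 48/192 = 25.0% → the Product team
P1: the Product team 185/250 = 74.0%, Team Gamma 1275/2052 = 62.1% → the Product team
Overall: the Product team 1181/2981 = 39.6%, Team Gamma 1323/2244 = 59.0% → Team Gamma
The Product team wins each ticket group but Team Gamma wins overall — the comparison reverses. The Product team's tickets skew toward P0, which has a lower base rate.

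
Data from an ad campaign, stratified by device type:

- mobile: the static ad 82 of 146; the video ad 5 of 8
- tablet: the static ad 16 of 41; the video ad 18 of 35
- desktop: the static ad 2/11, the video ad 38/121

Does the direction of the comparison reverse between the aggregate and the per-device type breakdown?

Mobile: the static ad 82/146 = 56.2%, the video ad 5/8 = 62.5% → the video ad
Tablet: the static ad 16/41 = 39.0%, the video ad 18/35 = 51.4% → the video ad
Desktop: the static ad 2/11 = 18.2%, the video ad 38/121 = 31.4% → the video ad
Overall: the static ad 100/198 = 50.5%, the video ad 61/164 = 37.2% → the static ad
The video ad wins each device group but the static ad wins overall — the comparison reverses. The video ad's impressions skew toward desktop, which has a lower base rate.

Yes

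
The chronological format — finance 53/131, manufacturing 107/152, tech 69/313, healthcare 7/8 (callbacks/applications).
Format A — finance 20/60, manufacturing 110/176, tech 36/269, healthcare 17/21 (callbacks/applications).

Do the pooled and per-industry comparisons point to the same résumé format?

Finance: the chronological format 53/131 = 40.5%, Format A 20/60 = 33.3% → the chronological format
Manufacturing: the chronological format 107/152 = 70.4%, Format A 110/176 = 62.5% → the chronological format
Tech: the chronological format 69/313 = 22.0%, Format A 36/269 = 13.4% → the chronological format
Healthcare: the chronological format 7/8 = 87.5%, Format A 17/21 = 81.0% → the chronological format
Overall: the chronological format 236/604 = 39.1%, Format A 183/526 = 34.8% → the chronological format
The chronological format wins overall and in every industry group — no reversal.

Yes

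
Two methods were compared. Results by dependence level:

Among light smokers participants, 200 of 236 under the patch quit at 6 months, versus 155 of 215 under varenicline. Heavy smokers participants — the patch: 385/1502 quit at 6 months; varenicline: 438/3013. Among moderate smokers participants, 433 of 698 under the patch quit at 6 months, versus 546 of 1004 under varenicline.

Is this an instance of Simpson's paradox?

Light smokers: the patch 200/236 = 84.7%, varenicline 155/215 = 72.1% → the patch
Heavy smokers: the patch 385/1502 = 25.6%, varenicline 438/3013 = 14.5% → the patch
Moderate smokers: the patch 433/698 = 62.0%, varenicline 546/1004 = 54.4% → the patch
Overall: the patch 1018/2436 = 41.8%, varenicline 1139/4232 = 26.9% → the patch
The patch wins overall and in every dependence group — no reversal.

No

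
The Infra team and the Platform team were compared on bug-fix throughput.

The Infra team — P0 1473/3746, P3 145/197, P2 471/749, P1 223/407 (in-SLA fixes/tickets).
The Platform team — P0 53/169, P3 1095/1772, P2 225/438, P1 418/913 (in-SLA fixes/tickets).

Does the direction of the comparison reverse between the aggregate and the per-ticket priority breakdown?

Yes

P0: the Infra team 1473/3746 = 39.3%, the Platform team 53/169 = 31.4% → the Infra team
P3: the Infra team 145/197 = 73.6%, the Platform team 1095/1772 = 61.8% → the Infra team
P2: the Infra team 471/749 = 62.9%, the Platform team 225/438 = 51.4% → the Infra team
P1: the Infra team 223/407 = 54.8%, the Platform team 418/913 = 45.8% → the Infra team
Overall: the Infra team 2312/5099 = 45.3%, the Platform team 1791/3292 = 54.4% → the Platform team
The Infra team wins each ticket group but the Platform team wins overall — the comparison reverses. The Infra team's tickets skew toward P0, which has a lower base rate.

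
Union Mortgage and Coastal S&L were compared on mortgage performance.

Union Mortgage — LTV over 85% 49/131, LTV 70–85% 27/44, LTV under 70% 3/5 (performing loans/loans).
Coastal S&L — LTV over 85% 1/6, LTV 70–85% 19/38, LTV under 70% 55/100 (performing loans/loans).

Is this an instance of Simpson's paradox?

LTV over 85%: Union Mortgage 49/131 = 37.4%, Coastal S&L 1/6 = 16.7% → Union Mortgage
LTV 70–85%: Union Mortgage 27/44 = 61.4%, Coastal S&L 19/38 = 50.0% → Union Mortgage
LTV under 70%: Union Mortgage 3/5 = 60.0%, Coastal S&L 55/100 = 55.0% → Union Mortgage
Overall: Union Mortgage 79/180 = 43.9%, Coastal S&L 75/144 = 52.1% → Coastal S&L
Union Mortgage wins each loan-to-value group but Coastal S&L wins overall — the comparison reverses. Union Mortgage's loans skew toward LTV over 85%, which has a lower base rate.

Yes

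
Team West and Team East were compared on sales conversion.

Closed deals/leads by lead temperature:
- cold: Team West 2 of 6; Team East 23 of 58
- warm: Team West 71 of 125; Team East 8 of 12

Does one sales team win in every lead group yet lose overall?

Cold: Team West 2/6 = 33.3%, Team East 23/58 = 39.7% → Team East
Warm: Team West 71/125 = 56.8%, Team East 8/12 = 66.7% → Team East
Overall: Team West 73/131 = 55.7%, Team East 31/70 = 44.3% → Team West
Team East wins each lead group but Team West wins overall — the comparison reverses. Team East's leads skew toward cold, which has a lower base rate.

Yes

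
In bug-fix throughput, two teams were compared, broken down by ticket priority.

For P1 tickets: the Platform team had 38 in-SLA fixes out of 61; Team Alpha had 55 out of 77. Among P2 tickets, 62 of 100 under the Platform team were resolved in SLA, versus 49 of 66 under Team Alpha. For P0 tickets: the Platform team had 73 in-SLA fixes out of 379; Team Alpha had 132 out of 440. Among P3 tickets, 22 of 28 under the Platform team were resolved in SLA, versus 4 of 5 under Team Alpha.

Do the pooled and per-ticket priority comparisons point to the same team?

Yes

P1: the Platform team 38/61 = 62.3%, Team Alpha 55/77 = 71.4% → Team Alpha
P2: the Platform team 62/100 = 62.0%, Team Alpha 49/66 = 74.2% → Team Alpha
P0: the Platform team 73/379 = 19.3%, Team Alpha 132/440 = 30.0% → Team Alpha
P3: the Platform team 22/28 = 78.6%, Team Alpha 4/5 = 80.0% → Team Alpha
Overall: the Platform team 195/568 = 34.3%, Team Alpha 240/588 = 40.8% → Team Alpha
Team Alpha wins overall and in every ticket group — no reversal.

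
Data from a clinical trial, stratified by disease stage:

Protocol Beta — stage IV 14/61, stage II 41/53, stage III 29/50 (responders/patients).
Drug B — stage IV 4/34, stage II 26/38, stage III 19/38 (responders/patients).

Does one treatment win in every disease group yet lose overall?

No

Stage IV: Protocol Beta 14/61 = 23.0%, Drug B 4/34 = 11.8% → Protocol Beta
Stage II: Protocol Beta 41/53 = 77.4%, Drug B 26/38 = 68.4% → Protocol Beta
Stage III: Protocol Beta 29/50 = 58.0%, Drug B 19/38 = 50.0% → Protocol Beta
Overall: Protocol Beta 84/164 = 51.2%, Drug B 49/110 = 44.5% → Protocol Beta
Protocol Beta wins overall and in every disease group — no reversal.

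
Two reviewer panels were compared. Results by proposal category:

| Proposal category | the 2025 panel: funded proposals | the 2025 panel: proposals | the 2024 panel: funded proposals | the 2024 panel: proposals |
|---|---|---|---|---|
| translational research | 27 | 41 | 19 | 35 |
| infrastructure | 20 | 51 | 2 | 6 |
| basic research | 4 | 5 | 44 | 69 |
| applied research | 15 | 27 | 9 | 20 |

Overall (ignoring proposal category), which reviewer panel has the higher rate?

the 2024 panel

Translational research: the 2025 panel 27/41 = 65.9%, the 2024 panel 19/35 = 54.3% → the 2025 panel
Infrastructure: the 2025 panel 20/51 = 39.2%, the 2024 panel 2/6 = 33.3% → the 2025 panel
Basic research: the 2025 panel 4/5 = 80.0%, the 2024 panel 44/69 = 63.8% → the 2025 panel
Applied research: the 2025 panel 15/27 = 55.6%, the 2024 panel 9/20 = 45.0% → the 2025 panel
Overall: the 2025 panel 66/124 = 53.2%, the 2024 panel 74/130 = 56.9% → the 2024 panel
(The 2025 panel wins every proposal group but the 2024 panel wins overall — the 2025 panel's proposals skew toward the low-rate infrastructure group.)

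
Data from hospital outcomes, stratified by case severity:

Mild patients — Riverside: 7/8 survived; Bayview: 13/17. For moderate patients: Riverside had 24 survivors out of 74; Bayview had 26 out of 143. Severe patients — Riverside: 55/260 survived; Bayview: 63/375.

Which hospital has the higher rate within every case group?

Mild: Riverside 7/8 = 87.5%, Bayview 13/17 = 76.5% → Riverside
Moderate: Riverside 24/74 = 32.4%, Bayview 26/143 = 18.2% → Riverside
Severe: Riverside 55/260 = 21.2%, Bayview 63/375 = 16.8% → Riverside
Riverside has the higher rate in all 3 groups.

Riverside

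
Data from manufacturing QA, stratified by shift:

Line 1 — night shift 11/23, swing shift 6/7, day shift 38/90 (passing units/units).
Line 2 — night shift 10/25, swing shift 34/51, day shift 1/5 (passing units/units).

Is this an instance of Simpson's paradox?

Night shift: Line 1 11/23 = 47.8%, Line 2 10/25 = 40.0% → Line 1
Swing shift: Line 1 6/7 = 85.7%, Line 2 34/51 = 66.7% → Line 1
Day shift: Line 1 38/90 = 42.2%, Line 2 1/5 = 20.0% → Line 1
Overall: Line 1 55/120 = 45.8%, Line 2 45/81 = 55.6% → Line 2
Line 1 wins each shift group but Line 2 wins overall — the comparison reverses. Line 1's units skew toward day shift, which has a lower base rate.

Yes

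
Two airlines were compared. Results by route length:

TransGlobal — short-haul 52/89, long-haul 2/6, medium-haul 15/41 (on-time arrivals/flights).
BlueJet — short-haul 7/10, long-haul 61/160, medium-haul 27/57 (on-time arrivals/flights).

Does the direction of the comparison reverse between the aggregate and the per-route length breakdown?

Yes

Short-haul: TransGlobal 52/89 = 58.4%, BlueJet 7/10 = 70.0% → BlueJet
Long-haul: TransGlobal 2/6 = 33.3%, BlueJet 61/160 = 38.1% → BlueJet
Medium-haul: TransGlobal 15/41 = 36.6%, BlueJet 27/57 = 47.4% → BlueJet
Overall: TransGlobal 69/136 = 50.7%, BlueJet 95/227 = 41.9% → TransGlobal
BlueJet wins each route group but TransGlobal wins overall — the comparison reverses. BlueJet's flights skew toward long-haul, which has a lower base rate.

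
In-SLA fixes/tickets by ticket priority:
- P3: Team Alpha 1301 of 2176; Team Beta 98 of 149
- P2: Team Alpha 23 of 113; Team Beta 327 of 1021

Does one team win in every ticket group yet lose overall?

Yes

P3: Team Alpha 1301/2176 = 59.8%, Team Beta 98/149 = 65.8% → Team Beta
P2: Team Alpha 23/113 = 20.4%, Team Beta 327/1021 = 32.0% → Team Beta
Overall: Team Alpha 1324/2289 = 57.8%, Team Beta 425/1170 = 36.3% → Team Alpha
Team Beta wins each ticket group but Team Alpha wins overall — the comparison reverses. Team Beta's tickets skew toward P2, which has a lower base rate.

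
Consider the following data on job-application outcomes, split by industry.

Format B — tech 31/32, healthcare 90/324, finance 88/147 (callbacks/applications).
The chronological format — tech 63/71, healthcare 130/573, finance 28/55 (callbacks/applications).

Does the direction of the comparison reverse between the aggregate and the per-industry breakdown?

No

Tech: Format B 31/32 = 96.9%, the chronological format 63/71 = 88.7% → Format B
Healthcare: Format B 90/324 = 27.8%, the chronological format 130/573 = 22.7% → Format B
Finance: Format B 88/147 = 59.9%, the chronological format 28/55 = 50.9% → Format B
Overall: Format B 209/503 = 41.6%, the chronological format 221/699 = 31.6% → Format B
Format B wins overall and in every industry group — no reversal.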